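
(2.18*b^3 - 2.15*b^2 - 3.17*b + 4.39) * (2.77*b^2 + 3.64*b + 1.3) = 6.0386*b^5 + 1.9797*b^4 - 13.7729*b^3 - 2.1735*b^2 + 11.8586*b + 5.707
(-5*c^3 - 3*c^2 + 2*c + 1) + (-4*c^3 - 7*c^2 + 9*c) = -9*c^3 - 10*c^2 + 11*c + 1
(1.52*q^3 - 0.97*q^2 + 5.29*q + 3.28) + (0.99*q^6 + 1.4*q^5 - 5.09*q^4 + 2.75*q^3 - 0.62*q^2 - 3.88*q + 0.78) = 0.99*q^6 + 1.4*q^5 - 5.09*q^4 + 4.27*q^3 - 1.59*q^2 + 1.41*q + 4.06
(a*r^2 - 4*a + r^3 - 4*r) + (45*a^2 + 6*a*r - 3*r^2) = 45*a^2 + a*r^2 + 6*a*r - 4*a + r^3 - 3*r^2 - 4*r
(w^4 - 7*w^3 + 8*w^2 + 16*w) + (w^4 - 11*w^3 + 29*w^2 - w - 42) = 2*w^4 - 18*w^3 + 37*w^2 + 15*w - 42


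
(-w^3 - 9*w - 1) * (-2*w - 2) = 2*w^4 + 2*w^3 + 18*w^2 + 20*w + 2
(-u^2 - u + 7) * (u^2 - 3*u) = -u^4 + 2*u^3 + 10*u^2 - 21*u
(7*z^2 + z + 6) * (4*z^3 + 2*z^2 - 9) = 28*z^5 + 18*z^4 + 26*z^3 - 51*z^2 - 9*z - 54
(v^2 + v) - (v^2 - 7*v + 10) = 8*v - 10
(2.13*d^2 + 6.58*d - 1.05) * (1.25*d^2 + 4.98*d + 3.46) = 2.6625*d^4 + 18.8324*d^3 + 38.8257*d^2 + 17.5378*d - 3.633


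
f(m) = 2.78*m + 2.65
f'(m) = 2.78000000000000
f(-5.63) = -13.00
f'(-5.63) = 2.78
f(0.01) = 2.68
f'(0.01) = 2.78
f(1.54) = 6.93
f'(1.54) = 2.78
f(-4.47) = -9.78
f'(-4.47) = 2.78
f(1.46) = 6.71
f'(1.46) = 2.78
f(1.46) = 6.71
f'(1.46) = 2.78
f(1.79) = 7.63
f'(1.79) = 2.78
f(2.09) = 8.46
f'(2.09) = 2.78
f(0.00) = 2.65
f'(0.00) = 2.78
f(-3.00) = -5.69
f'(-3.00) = 2.78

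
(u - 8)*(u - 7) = u^2 - 15*u + 56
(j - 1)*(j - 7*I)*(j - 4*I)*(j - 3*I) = j^4 - j^3 - 14*I*j^3 - 61*j^2 + 14*I*j^2 + 61*j + 84*I*j - 84*I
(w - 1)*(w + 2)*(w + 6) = w^3 + 7*w^2 + 4*w - 12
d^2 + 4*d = d*(d + 4)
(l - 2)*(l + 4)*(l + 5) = l^3 + 7*l^2 + 2*l - 40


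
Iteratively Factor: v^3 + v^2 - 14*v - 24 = (v + 3)*(v^2 - 2*v - 8) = (v + 2)*(v + 3)*(v - 4)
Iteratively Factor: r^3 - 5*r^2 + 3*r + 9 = (r + 1)*(r^2 - 6*r + 9) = (r - 3)*(r + 1)*(r - 3)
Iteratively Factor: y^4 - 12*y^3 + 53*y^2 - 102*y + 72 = (y - 4)*(y^3 - 8*y^2 + 21*y - 18) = (y - 4)*(y - 3)*(y^2 - 5*y + 6) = (y - 4)*(y - 3)^2*(y - 2)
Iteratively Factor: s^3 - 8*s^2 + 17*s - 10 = (s - 2)*(s^2 - 6*s + 5) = (s - 5)*(s - 2)*(s - 1)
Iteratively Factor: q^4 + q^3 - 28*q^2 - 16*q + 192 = (q - 4)*(q^3 + 5*q^2 - 8*q - 48) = (q - 4)*(q + 4)*(q^2 + q - 12) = (q - 4)*(q - 3)*(q + 4)*(q + 4)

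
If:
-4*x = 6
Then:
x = -3/2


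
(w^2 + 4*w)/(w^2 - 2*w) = (w + 4)/(w - 2)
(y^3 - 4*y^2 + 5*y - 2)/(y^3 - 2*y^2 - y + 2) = (y - 1)/(y + 1)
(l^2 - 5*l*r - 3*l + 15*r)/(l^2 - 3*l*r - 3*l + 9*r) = (-l + 5*r)/(-l + 3*r)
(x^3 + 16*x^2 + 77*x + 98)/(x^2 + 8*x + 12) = (x^2 + 14*x + 49)/(x + 6)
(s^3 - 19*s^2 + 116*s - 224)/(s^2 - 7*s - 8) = (s^2 - 11*s + 28)/(s + 1)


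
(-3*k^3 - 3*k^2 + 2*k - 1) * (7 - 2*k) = 6*k^4 - 15*k^3 - 25*k^2 + 16*k - 7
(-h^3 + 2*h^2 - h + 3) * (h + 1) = -h^4 + h^3 + h^2 + 2*h + 3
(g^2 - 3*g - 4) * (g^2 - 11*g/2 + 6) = g^4 - 17*g^3/2 + 37*g^2/2 + 4*g - 24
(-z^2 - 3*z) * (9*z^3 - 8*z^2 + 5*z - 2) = -9*z^5 - 19*z^4 + 19*z^3 - 13*z^2 + 6*z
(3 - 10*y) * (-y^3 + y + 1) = 10*y^4 - 3*y^3 - 10*y^2 - 7*y + 3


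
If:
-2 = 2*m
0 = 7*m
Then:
No Solution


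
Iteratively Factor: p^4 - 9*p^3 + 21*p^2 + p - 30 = (p - 2)*(p^3 - 7*p^2 + 7*p + 15) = (p - 3)*(p - 2)*(p^2 - 4*p - 5) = (p - 3)*(p - 2)*(p + 1)*(p - 5)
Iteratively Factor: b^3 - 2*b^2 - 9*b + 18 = (b + 3)*(b^2 - 5*b + 6) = (b - 3)*(b + 3)*(b - 2)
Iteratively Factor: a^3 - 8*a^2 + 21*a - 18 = (a - 3)*(a^2 - 5*a + 6) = (a - 3)*(a - 2)*(a - 3)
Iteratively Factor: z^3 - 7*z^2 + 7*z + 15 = (z - 3)*(z^2 - 4*z - 5) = (z - 5)*(z - 3)*(z + 1)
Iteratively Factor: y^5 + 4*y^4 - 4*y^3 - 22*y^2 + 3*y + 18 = (y + 3)*(y^4 + y^3 - 7*y^2 - y + 6) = (y - 2)*(y + 3)*(y^3 + 3*y^2 - y - 3) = (y - 2)*(y + 3)^2*(y^2 - 1) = (y - 2)*(y + 1)*(y + 3)^2*(y - 1)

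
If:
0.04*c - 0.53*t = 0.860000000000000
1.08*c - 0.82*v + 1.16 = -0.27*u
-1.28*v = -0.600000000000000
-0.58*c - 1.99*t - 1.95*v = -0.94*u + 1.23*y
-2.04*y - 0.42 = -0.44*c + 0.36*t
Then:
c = -0.10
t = -1.63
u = -2.46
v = 0.47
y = 0.06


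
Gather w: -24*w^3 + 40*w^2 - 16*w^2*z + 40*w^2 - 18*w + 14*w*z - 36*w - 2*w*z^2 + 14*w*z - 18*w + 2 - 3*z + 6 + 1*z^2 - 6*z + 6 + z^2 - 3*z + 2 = -24*w^3 + w^2*(80 - 16*z) + w*(-2*z^2 + 28*z - 72) + 2*z^2 - 12*z + 16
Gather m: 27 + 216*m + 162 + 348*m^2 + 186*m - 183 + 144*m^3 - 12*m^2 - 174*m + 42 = 144*m^3 + 336*m^2 + 228*m + 48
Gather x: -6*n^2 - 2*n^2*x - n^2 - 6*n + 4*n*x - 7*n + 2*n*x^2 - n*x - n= -7*n^2 + 2*n*x^2 - 14*n + x*(-2*n^2 + 3*n)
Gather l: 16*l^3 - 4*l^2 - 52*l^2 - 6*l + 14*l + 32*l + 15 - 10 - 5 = 16*l^3 - 56*l^2 + 40*l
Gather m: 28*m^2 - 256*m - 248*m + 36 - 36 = 28*m^2 - 504*m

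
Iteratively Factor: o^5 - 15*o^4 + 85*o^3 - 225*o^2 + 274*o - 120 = (o - 1)*(o^4 - 14*o^3 + 71*o^2 - 154*o + 120) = (o - 3)*(o - 1)*(o^3 - 11*o^2 + 38*o - 40) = (o - 3)*(o - 2)*(o - 1)*(o^2 - 9*o + 20) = (o - 5)*(o - 3)*(o - 2)*(o - 1)*(o - 4)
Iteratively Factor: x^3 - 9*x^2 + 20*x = (x - 5)*(x^2 - 4*x) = x*(x - 5)*(x - 4)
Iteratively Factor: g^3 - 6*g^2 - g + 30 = (g - 3)*(g^2 - 3*g - 10) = (g - 5)*(g - 3)*(g + 2)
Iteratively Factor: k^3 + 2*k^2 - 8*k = (k)*(k^2 + 2*k - 8) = k*(k - 2)*(k + 4)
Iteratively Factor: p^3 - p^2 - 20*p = (p - 5)*(p^2 + 4*p) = p*(p - 5)*(p + 4)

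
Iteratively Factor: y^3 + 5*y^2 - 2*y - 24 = (y + 4)*(y^2 + y - 6) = (y - 2)*(y + 4)*(y + 3)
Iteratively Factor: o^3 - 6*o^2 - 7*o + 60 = (o - 5)*(o^2 - o - 12) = (o - 5)*(o + 3)*(o - 4)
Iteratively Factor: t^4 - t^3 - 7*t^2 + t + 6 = (t + 2)*(t^3 - 3*t^2 - t + 3) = (t - 3)*(t + 2)*(t^2 - 1) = (t - 3)*(t + 1)*(t + 2)*(t - 1)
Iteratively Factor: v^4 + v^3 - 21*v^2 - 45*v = (v)*(v^3 + v^2 - 21*v - 45) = v*(v + 3)*(v^2 - 2*v - 15) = v*(v + 3)^2*(v - 5)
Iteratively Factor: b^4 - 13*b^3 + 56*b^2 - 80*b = (b - 5)*(b^3 - 8*b^2 + 16*b) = (b - 5)*(b - 4)*(b^2 - 4*b) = b*(b - 5)*(b - 4)*(b - 4)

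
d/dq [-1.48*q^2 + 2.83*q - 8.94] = 2.83 - 2.96*q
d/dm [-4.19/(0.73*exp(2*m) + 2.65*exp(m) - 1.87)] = (6.1174*exp(m) + 11.1035)*exp(m)/(0.73*exp(2*m) + 2.65*exp(m) - 1.87)^2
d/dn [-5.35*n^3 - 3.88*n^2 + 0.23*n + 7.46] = -16.05*n^2 - 7.76*n + 0.23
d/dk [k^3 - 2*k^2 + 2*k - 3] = 3*k^2 - 4*k + 2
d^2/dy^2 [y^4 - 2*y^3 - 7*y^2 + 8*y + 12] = 12*y^2 - 12*y - 14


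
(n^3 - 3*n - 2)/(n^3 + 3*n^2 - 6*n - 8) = (n + 1)/(n + 4)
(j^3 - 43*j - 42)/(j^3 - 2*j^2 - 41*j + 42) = (j + 1)/(j - 1)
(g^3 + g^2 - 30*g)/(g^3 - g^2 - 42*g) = (g - 5)/(g - 7)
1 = 1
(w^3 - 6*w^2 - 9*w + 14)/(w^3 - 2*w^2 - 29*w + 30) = (w^2 - 5*w - 14)/(w^2 - w - 30)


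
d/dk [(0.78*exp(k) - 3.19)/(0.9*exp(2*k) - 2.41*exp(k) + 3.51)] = (-0.702*exp(2*k) + 5.742*exp(k) - 4.9501)*exp(k)/(0.81*exp(4*k) - 4.338*exp(3*k) + 12.1261*exp(2*k) - 16.9182*exp(k) + 12.3201)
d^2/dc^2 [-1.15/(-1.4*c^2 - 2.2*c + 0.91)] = (-4.508*c^2 - 7.084*c + 1.15*(2.8*c + 2.2)*(5.6*c + 4.4) + 2.9302)/(1.4*c^2 + 2.2*c - 0.91)^3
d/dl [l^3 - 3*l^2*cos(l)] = 3*l*(l*sin(l) + l - 2*cos(l))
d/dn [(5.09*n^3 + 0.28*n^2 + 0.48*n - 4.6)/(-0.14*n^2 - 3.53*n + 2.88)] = (-0.7126*n^4 - 35.9354*n^3 + 43.0564*n^2 + 0.3248*n - 14.8556)/(0.0196*n^4 + 0.9884*n^3 + 11.6545*n^2 - 20.3328*n + 8.2944)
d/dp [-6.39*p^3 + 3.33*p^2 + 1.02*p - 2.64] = -19.17*p^2 + 6.66*p + 1.02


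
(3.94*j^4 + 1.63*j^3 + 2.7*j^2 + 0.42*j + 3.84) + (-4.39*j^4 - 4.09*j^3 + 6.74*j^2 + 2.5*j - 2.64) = -0.45*j^4 - 2.46*j^3 + 9.44*j^2 + 2.92*j + 1.2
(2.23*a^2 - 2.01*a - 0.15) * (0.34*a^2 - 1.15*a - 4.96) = 0.7582*a^4 - 3.2479*a^3 - 8.8003*a^2 + 10.1421*a + 0.744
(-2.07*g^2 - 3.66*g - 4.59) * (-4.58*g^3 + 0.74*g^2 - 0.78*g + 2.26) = 9.4806*g^5 + 15.231*g^4 + 19.9284*g^3 - 5.22*g^2 - 4.6914*g - 10.3734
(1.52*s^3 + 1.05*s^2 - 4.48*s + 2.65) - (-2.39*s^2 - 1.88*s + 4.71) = 1.52*s^3 + 3.44*s^2 - 2.6*s - 2.06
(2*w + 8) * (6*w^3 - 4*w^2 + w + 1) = 12*w^4 + 40*w^3 - 30*w^2 + 10*w + 8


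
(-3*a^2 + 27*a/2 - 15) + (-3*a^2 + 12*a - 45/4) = -6*a^2 + 51*a/2 - 105/4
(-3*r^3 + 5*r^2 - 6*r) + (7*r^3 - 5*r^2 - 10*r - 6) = 4*r^3 - 16*r - 6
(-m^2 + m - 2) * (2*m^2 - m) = -2*m^4 + 3*m^3 - 5*m^2 + 2*m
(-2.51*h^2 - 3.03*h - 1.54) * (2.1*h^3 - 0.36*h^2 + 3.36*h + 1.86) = -5.271*h^5 - 5.4594*h^4 - 10.5768*h^3 - 14.295*h^2 - 10.8102*h - 2.8644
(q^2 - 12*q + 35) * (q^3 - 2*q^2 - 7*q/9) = q^5 - 14*q^4 + 524*q^3/9 - 182*q^2/3 - 245*q/9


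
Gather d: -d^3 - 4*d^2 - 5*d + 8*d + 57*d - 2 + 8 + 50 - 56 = -d^3 - 4*d^2 + 60*d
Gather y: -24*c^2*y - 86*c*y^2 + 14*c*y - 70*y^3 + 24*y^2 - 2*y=-70*y^3 + y^2*(24 - 86*c) + y*(-24*c^2 + 14*c - 2)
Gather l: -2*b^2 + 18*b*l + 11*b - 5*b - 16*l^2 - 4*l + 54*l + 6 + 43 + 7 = -2*b^2 + 6*b - 16*l^2 + l*(18*b + 50) + 56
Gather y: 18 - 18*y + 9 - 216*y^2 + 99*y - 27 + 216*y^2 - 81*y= 0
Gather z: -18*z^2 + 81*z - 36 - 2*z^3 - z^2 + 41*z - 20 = -2*z^3 - 19*z^2 + 122*z - 56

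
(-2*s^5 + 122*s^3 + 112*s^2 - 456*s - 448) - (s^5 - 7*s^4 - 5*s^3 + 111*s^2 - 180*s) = -3*s^5 + 7*s^4 + 127*s^3 + s^2 - 276*s - 448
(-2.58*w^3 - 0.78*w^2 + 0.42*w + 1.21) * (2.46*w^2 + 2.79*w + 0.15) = -6.3468*w^5 - 9.117*w^4 - 1.53*w^3 + 4.0314*w^2 + 3.4389*w + 0.1815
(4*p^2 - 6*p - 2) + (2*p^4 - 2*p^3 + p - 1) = 2*p^4 - 2*p^3 + 4*p^2 - 5*p - 3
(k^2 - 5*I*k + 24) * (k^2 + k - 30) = k^4 + k^3 - 5*I*k^3 - 6*k^2 - 5*I*k^2 + 24*k + 150*I*k - 720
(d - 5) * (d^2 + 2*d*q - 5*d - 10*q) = d^3 + 2*d^2*q - 10*d^2 - 20*d*q + 25*d + 50*q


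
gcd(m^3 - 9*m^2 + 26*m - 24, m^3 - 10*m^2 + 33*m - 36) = m^2 - 7*m + 12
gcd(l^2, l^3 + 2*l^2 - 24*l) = l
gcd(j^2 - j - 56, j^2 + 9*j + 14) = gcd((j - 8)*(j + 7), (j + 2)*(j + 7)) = j + 7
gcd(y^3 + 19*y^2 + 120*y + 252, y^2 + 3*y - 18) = y + 6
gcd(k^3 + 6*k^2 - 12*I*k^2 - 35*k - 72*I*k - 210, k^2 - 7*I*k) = k - 7*I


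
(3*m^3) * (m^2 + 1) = 3*m^5 + 3*m^3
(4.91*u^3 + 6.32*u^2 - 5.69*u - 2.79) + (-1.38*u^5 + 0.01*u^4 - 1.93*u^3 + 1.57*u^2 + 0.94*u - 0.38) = -1.38*u^5 + 0.01*u^4 + 2.98*u^3 + 7.89*u^2 - 4.75*u - 3.17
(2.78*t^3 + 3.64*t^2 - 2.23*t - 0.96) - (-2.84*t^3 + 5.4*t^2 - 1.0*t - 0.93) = 5.62*t^3 - 1.76*t^2 - 1.23*t - 0.0299999999999999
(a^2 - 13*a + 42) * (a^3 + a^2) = a^5 - 12*a^4 + 29*a^3 + 42*a^2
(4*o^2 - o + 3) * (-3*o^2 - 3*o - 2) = -12*o^4 - 9*o^3 - 14*o^2 - 7*o - 6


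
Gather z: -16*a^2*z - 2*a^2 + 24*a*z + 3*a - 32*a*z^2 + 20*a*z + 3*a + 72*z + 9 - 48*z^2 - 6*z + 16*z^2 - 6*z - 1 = -2*a^2 + 6*a + z^2*(-32*a - 32) + z*(-16*a^2 + 44*a + 60) + 8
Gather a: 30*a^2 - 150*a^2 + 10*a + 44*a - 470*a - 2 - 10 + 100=-120*a^2 - 416*a + 88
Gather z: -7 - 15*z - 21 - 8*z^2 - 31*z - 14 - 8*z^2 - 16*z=-16*z^2 - 62*z - 42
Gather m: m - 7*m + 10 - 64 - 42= -6*m - 96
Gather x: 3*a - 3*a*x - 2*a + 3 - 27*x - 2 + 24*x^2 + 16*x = a + 24*x^2 + x*(-3*a - 11) + 1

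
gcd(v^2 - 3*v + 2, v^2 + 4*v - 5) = v - 1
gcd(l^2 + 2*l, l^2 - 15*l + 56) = 1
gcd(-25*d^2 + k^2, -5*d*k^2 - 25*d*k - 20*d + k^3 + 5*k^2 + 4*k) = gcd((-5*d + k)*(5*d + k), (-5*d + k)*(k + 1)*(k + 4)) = 5*d - k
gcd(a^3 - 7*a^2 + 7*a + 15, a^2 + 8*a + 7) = a + 1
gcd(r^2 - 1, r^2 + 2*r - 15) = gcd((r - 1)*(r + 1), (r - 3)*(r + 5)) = 1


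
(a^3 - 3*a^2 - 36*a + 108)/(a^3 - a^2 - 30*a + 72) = (a - 6)/(a - 4)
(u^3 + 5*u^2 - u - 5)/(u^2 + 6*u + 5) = u - 1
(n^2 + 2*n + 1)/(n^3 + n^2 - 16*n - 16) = (n + 1)/(n^2 - 16)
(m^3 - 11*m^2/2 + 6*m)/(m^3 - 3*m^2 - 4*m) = (m - 3/2)/(m + 1)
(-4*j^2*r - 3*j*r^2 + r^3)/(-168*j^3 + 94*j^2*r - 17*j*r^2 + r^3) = r*(j + r)/(42*j^2 - 13*j*r + r^2)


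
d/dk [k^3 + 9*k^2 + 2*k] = 3*k^2 + 18*k + 2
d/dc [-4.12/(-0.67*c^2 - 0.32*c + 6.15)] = (-5.5208*c - 1.3184)/(0.67*c^2 + 0.32*c - 6.15)^2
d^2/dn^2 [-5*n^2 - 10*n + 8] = -10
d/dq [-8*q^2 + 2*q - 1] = 2 - 16*q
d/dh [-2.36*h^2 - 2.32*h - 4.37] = -4.72*h - 2.32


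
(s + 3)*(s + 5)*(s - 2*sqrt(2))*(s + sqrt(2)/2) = s^4 - 3*sqrt(2)*s^3/2 + 8*s^3 - 12*sqrt(2)*s^2 + 13*s^2 - 45*sqrt(2)*s/2 - 16*s - 30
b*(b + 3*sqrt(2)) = b^2 + 3*sqrt(2)*b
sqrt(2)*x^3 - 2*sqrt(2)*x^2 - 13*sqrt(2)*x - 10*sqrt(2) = (x - 5)*(x + 2)*(sqrt(2)*x + sqrt(2))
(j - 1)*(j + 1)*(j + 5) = j^3 + 5*j^2 - j - 5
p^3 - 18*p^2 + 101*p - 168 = (p - 8)*(p - 7)*(p - 3)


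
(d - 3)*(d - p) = d^2 - d*p - 3*d + 3*p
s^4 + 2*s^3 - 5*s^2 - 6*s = s*(s - 2)*(s + 1)*(s + 3)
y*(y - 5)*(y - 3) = y^3 - 8*y^2 + 15*y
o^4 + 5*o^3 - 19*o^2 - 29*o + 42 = (o - 3)*(o - 1)*(o + 2)*(o + 7)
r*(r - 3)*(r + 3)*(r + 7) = r^4 + 7*r^3 - 9*r^2 - 63*r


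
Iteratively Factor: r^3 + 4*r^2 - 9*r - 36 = (r - 3)*(r^2 + 7*r + 12) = (r - 3)*(r + 3)*(r + 4)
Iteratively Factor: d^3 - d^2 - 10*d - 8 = (d - 4)*(d^2 + 3*d + 2) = (d - 4)*(d + 1)*(d + 2)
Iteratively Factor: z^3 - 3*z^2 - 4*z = (z)*(z^2 - 3*z - 4) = z*(z + 1)*(z - 4)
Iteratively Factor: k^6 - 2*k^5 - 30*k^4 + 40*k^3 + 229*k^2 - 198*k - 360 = (k - 5)*(k^5 + 3*k^4 - 15*k^3 - 35*k^2 + 54*k + 72) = (k - 5)*(k - 2)*(k^4 + 5*k^3 - 5*k^2 - 45*k - 36) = (k - 5)*(k - 2)*(k + 3)*(k^3 + 2*k^2 - 11*k - 12) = (k - 5)*(k - 3)*(k - 2)*(k + 3)*(k^2 + 5*k + 4) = (k - 5)*(k - 3)*(k - 2)*(k + 3)*(k + 4)*(k + 1)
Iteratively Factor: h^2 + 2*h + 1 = (h + 1)*(h + 1)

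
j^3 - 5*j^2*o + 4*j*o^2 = j*(j - 4*o)*(j - o)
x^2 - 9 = (x - 3)*(x + 3)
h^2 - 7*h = h*(h - 7)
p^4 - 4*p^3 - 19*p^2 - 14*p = p*(p - 7)*(p + 1)*(p + 2)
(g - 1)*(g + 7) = g^2 + 6*g - 7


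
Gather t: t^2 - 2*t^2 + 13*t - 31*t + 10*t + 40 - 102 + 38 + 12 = -t^2 - 8*t - 12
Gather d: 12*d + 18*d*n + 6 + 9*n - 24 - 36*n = d*(18*n + 12) - 27*n - 18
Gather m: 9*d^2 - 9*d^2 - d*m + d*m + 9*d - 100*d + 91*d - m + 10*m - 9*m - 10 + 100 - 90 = 0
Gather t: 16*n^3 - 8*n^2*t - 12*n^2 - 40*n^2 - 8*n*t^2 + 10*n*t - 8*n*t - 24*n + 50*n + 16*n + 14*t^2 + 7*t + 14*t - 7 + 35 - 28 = 16*n^3 - 52*n^2 + 42*n + t^2*(14 - 8*n) + t*(-8*n^2 + 2*n + 21)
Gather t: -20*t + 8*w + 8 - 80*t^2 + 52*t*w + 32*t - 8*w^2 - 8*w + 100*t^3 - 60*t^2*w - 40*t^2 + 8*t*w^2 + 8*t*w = 100*t^3 + t^2*(-60*w - 120) + t*(8*w^2 + 60*w + 12) - 8*w^2 + 8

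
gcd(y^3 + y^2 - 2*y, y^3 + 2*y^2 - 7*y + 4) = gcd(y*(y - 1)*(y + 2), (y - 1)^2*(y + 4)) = y - 1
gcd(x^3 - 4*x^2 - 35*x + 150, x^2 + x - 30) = x^2 + x - 30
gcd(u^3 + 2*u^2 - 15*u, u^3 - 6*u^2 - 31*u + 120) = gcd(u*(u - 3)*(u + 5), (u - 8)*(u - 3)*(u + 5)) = u^2 + 2*u - 15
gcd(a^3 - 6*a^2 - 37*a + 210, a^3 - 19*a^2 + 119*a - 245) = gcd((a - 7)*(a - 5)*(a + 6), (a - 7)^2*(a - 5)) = a^2 - 12*a + 35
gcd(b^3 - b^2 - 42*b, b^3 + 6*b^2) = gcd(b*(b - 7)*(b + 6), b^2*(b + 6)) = b^2 + 6*b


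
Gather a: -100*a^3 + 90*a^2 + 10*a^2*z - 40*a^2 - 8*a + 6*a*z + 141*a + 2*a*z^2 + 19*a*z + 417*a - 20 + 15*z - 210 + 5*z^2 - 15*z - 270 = -100*a^3 + a^2*(10*z + 50) + a*(2*z^2 + 25*z + 550) + 5*z^2 - 500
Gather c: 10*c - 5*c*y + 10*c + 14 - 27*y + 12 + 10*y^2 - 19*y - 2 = c*(20 - 5*y) + 10*y^2 - 46*y + 24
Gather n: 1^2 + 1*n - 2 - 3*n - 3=-2*n - 4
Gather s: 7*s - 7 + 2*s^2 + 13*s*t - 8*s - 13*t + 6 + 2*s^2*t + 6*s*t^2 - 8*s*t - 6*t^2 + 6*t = s^2*(2*t + 2) + s*(6*t^2 + 5*t - 1) - 6*t^2 - 7*t - 1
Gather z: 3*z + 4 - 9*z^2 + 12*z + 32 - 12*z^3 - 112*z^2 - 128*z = -12*z^3 - 121*z^2 - 113*z + 36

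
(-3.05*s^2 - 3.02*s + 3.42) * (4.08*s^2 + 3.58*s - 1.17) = -12.444*s^4 - 23.2406*s^3 + 6.7105*s^2 + 15.777*s - 4.0014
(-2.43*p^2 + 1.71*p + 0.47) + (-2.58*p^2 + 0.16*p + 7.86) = -5.01*p^2 + 1.87*p + 8.33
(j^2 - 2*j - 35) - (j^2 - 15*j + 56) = 13*j - 91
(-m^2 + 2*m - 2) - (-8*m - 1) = -m^2 + 10*m - 1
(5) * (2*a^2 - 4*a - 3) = 10*a^2 - 20*a - 15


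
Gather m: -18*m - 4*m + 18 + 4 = 22 - 22*m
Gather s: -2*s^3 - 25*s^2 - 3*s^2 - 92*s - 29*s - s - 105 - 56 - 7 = -2*s^3 - 28*s^2 - 122*s - 168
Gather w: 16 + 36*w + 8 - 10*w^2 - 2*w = -10*w^2 + 34*w + 24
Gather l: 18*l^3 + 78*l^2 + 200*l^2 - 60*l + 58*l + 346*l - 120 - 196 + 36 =18*l^3 + 278*l^2 + 344*l - 280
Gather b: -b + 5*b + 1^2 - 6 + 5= 4*b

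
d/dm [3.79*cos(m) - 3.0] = -3.79*sin(m)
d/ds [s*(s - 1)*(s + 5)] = 3*s^2 + 8*s - 5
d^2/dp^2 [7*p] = 0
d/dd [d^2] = 2*d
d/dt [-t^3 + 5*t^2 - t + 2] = -3*t^2 + 10*t - 1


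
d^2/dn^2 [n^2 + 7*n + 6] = 2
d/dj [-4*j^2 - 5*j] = -8*j - 5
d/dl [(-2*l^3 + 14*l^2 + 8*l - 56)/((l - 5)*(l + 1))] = 2*(-l^4 + 8*l^3 - 17*l^2 - 14*l - 132)/(l^4 - 8*l^3 + 6*l^2 + 40*l + 25)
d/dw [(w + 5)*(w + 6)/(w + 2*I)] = (-(w + 5)*(w + 6) + (w + 2*I)*(2*w + 11))/(w + 2*I)^2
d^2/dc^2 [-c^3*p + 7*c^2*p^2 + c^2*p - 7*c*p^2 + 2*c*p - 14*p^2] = 2*p*(-3*c + 7*p + 1)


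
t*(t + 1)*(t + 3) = t^3 + 4*t^2 + 3*t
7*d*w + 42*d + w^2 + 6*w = (7*d + w)*(w + 6)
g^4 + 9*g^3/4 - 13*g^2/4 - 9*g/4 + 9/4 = (g - 1)*(g - 3/4)*(g + 1)*(g + 3)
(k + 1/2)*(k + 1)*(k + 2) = k^3 + 7*k^2/2 + 7*k/2 + 1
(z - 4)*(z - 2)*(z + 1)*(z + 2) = z^4 - 3*z^3 - 8*z^2 + 12*z + 16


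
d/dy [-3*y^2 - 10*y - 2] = -6*y - 10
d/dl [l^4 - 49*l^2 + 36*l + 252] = 4*l^3 - 98*l + 36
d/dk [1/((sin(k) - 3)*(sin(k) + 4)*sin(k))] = (-3*cos(k) - 2/tan(k) + 12*cos(k)/sin(k)^2)/((sin(k) - 3)^2*(sin(k) + 4)^2)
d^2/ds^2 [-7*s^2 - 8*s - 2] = -14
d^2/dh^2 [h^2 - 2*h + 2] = 2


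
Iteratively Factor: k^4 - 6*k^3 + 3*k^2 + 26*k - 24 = (k - 4)*(k^3 - 2*k^2 - 5*k + 6) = (k - 4)*(k + 2)*(k^2 - 4*k + 3) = (k - 4)*(k - 3)*(k + 2)*(k - 1)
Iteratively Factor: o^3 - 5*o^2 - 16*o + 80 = (o - 4)*(o^2 - o - 20) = (o - 5)*(o - 4)*(o + 4)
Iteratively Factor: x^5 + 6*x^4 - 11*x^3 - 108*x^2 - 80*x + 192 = (x + 4)*(x^4 + 2*x^3 - 19*x^2 - 32*x + 48) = (x - 4)*(x + 4)*(x^3 + 6*x^2 + 5*x - 12) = (x - 4)*(x + 4)^2*(x^2 + 2*x - 3) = (x - 4)*(x + 3)*(x + 4)^2*(x - 1)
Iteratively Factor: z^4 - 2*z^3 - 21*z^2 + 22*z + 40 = (z + 1)*(z^3 - 3*z^2 - 18*z + 40) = (z + 1)*(z + 4)*(z^2 - 7*z + 10) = (z - 2)*(z + 1)*(z + 4)*(z - 5)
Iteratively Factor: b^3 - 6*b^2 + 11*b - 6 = (b - 1)*(b^2 - 5*b + 6) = (b - 2)*(b - 1)*(b - 3)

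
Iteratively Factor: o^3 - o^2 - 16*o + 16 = (o + 4)*(o^2 - 5*o + 4) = (o - 4)*(o + 4)*(o - 1)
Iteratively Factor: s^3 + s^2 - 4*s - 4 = (s + 2)*(s^2 - s - 2) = (s - 2)*(s + 2)*(s + 1)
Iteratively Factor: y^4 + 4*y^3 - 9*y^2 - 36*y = (y - 3)*(y^3 + 7*y^2 + 12*y) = (y - 3)*(y + 4)*(y^2 + 3*y) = (y - 3)*(y + 3)*(y + 4)*(y)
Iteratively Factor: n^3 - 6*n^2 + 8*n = (n)*(n^2 - 6*n + 8) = n*(n - 4)*(n - 2)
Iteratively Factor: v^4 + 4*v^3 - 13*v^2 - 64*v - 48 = (v + 4)*(v^3 - 13*v - 12) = (v + 1)*(v + 4)*(v^2 - v - 12) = (v - 4)*(v + 1)*(v + 4)*(v + 3)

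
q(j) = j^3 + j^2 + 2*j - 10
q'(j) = 3*j^2 + 2*j + 2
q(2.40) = 14.38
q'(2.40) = 24.08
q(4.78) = 131.62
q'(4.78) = 80.11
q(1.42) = -2.28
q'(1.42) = 10.89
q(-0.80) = -11.47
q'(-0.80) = 2.32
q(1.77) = 2.22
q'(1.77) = 14.94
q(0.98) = -6.14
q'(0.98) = 6.84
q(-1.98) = -17.80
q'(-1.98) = 9.80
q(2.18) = 9.47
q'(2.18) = 20.62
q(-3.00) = -34.00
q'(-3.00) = 23.00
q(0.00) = -10.00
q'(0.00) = 2.00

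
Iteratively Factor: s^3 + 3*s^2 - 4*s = (s - 1)*(s^2 + 4*s) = s*(s - 1)*(s + 4)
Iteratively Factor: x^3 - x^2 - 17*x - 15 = (x - 5)*(x^2 + 4*x + 3) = (x - 5)*(x + 3)*(x + 1)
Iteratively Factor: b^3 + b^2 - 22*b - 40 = (b + 2)*(b^2 - b - 20) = (b + 2)*(b + 4)*(b - 5)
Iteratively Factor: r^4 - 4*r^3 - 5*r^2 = (r + 1)*(r^3 - 5*r^2) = r*(r + 1)*(r^2 - 5*r) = r*(r - 5)*(r + 1)*(r)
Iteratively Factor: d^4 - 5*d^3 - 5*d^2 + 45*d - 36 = (d - 3)*(d^3 - 2*d^2 - 11*d + 12) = (d - 3)*(d + 3)*(d^2 - 5*d + 4) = (d - 4)*(d - 3)*(d + 3)*(d - 1)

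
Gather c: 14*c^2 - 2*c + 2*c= 14*c^2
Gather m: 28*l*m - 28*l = 28*l*m - 28*l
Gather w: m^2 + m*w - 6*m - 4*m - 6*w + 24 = m^2 - 10*m + w*(m - 6) + 24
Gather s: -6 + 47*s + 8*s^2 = 8*s^2 + 47*s - 6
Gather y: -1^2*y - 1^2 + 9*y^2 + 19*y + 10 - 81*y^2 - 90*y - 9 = -72*y^2 - 72*y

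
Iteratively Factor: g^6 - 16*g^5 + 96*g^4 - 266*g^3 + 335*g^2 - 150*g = (g - 2)*(g^5 - 14*g^4 + 68*g^3 - 130*g^2 + 75*g) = (g - 5)*(g - 2)*(g^4 - 9*g^3 + 23*g^2 - 15*g) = (g - 5)^2*(g - 2)*(g^3 - 4*g^2 + 3*g) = (g - 5)^2*(g - 3)*(g - 2)*(g^2 - g) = (g - 5)^2*(g - 3)*(g - 2)*(g - 1)*(g)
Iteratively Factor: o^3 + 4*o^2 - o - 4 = (o - 1)*(o^2 + 5*o + 4) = (o - 1)*(o + 1)*(o + 4)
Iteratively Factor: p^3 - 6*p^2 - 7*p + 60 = (p + 3)*(p^2 - 9*p + 20) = (p - 5)*(p + 3)*(p - 4)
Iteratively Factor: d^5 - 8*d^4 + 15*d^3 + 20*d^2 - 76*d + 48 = (d - 2)*(d^4 - 6*d^3 + 3*d^2 + 26*d - 24) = (d - 2)*(d + 2)*(d^3 - 8*d^2 + 19*d - 12) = (d - 3)*(d - 2)*(d + 2)*(d^2 - 5*d + 4) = (d - 3)*(d - 2)*(d - 1)*(d + 2)*(d - 4)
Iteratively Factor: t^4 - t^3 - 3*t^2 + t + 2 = (t - 2)*(t^3 + t^2 - t - 1) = (t - 2)*(t - 1)*(t^2 + 2*t + 1) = (t - 2)*(t - 1)*(t + 1)*(t + 1)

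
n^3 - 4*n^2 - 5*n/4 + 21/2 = (n - 7/2)*(n - 2)*(n + 3/2)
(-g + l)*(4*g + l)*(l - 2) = -4*g^2*l + 8*g^2 + 3*g*l^2 - 6*g*l + l^3 - 2*l^2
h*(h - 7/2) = h^2 - 7*h/2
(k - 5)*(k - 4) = k^2 - 9*k + 20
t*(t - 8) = t^2 - 8*t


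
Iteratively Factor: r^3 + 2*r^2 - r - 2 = (r - 1)*(r^2 + 3*r + 2) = (r - 1)*(r + 1)*(r + 2)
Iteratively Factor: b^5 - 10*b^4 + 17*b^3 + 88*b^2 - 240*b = (b)*(b^4 - 10*b^3 + 17*b^2 + 88*b - 240) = b*(b - 4)*(b^3 - 6*b^2 - 7*b + 60) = b*(b - 4)*(b + 3)*(b^2 - 9*b + 20) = b*(b - 5)*(b - 4)*(b + 3)*(b - 4)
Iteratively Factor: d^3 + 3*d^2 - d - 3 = (d - 1)*(d^2 + 4*d + 3) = (d - 1)*(d + 1)*(d + 3)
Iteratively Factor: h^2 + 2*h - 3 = (h - 1)*(h + 3)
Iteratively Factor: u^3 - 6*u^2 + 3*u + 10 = (u - 5)*(u^2 - u - 2) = (u - 5)*(u + 1)*(u - 2)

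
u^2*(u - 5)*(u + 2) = u^4 - 3*u^3 - 10*u^2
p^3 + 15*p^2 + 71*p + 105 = (p + 3)*(p + 5)*(p + 7)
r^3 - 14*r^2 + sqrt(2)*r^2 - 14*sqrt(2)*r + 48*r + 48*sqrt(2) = (r - 8)*(r - 6)*(r + sqrt(2))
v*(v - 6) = v^2 - 6*v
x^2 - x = x*(x - 1)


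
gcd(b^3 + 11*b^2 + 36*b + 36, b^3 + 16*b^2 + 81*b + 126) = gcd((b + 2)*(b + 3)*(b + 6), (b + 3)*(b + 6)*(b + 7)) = b^2 + 9*b + 18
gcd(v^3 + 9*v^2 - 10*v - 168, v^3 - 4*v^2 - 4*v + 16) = v - 4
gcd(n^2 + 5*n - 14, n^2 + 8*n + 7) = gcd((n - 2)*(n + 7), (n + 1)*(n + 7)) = n + 7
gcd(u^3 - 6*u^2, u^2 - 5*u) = u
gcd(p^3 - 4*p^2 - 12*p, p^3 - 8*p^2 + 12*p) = p^2 - 6*p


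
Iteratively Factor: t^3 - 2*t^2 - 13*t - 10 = (t - 5)*(t^2 + 3*t + 2) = (t - 5)*(t + 1)*(t + 2)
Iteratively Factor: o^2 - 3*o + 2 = (o - 2)*(o - 1)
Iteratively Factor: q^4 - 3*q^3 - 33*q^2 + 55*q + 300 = (q + 4)*(q^3 - 7*q^2 - 5*q + 75) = (q - 5)*(q + 4)*(q^2 - 2*q - 15) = (q - 5)^2*(q + 4)*(q + 3)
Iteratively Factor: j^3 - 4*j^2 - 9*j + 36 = (j + 3)*(j^2 - 7*j + 12) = (j - 3)*(j + 3)*(j - 4)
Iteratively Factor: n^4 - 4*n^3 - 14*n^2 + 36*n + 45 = (n + 1)*(n^3 - 5*n^2 - 9*n + 45) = (n - 3)*(n + 1)*(n^2 - 2*n - 15) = (n - 3)*(n + 1)*(n + 3)*(n - 5)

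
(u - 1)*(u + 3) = u^2 + 2*u - 3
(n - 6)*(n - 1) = n^2 - 7*n + 6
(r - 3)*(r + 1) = r^2 - 2*r - 3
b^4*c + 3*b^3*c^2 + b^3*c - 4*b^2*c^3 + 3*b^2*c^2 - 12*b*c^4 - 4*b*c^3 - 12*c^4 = (b - 2*c)*(b + 2*c)*(b + 3*c)*(b*c + c)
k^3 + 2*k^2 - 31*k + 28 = (k - 4)*(k - 1)*(k + 7)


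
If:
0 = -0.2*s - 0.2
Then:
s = -1.00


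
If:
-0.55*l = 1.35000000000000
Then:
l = -2.45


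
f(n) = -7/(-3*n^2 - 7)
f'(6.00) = -0.02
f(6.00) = 0.06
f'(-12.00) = 0.00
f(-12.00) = 0.02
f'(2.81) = -0.13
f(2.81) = 0.23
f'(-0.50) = 0.35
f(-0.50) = 0.90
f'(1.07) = -0.41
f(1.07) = 0.67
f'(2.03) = -0.23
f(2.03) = 0.36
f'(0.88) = -0.43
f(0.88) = 0.75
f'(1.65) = -0.30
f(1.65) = 0.46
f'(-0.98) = 0.42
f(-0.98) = 0.71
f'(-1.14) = 0.40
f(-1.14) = 0.64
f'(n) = -42*n/(-3*n^2 - 7)^2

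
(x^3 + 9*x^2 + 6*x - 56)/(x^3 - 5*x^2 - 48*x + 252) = (x^2 + 2*x - 8)/(x^2 - 12*x + 36)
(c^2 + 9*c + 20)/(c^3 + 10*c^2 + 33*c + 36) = (c + 5)/(c^2 + 6*c + 9)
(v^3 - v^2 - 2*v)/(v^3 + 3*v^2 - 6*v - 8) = v/(v + 4)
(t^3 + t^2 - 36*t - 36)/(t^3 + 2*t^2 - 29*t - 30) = (t - 6)/(t - 5)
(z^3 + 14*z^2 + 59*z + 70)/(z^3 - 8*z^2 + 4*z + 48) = (z^2 + 12*z + 35)/(z^2 - 10*z + 24)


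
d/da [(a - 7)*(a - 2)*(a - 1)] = 3*a^2 - 20*a + 23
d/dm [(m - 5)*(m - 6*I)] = 2*m - 5 - 6*I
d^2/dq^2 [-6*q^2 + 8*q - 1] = -12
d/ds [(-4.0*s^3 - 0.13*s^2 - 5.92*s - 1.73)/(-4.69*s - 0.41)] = (37.52*s^3 + 5.5297*s^2 + 0.1066*s - 5.6865)/(21.9961*s^2 + 3.8458*s + 0.1681)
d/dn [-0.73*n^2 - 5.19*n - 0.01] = -1.46*n - 5.19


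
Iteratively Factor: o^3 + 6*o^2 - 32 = (o + 4)*(o^2 + 2*o - 8) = (o - 2)*(o + 4)*(o + 4)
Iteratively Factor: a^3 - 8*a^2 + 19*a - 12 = (a - 1)*(a^2 - 7*a + 12) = (a - 4)*(a - 1)*(a - 3)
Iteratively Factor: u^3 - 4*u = (u + 2)*(u^2 - 2*u) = (u - 2)*(u + 2)*(u)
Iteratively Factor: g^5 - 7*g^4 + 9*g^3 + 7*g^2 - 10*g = (g - 1)*(g^4 - 6*g^3 + 3*g^2 + 10*g) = g*(g - 1)*(g^3 - 6*g^2 + 3*g + 10) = g*(g - 2)*(g - 1)*(g^2 - 4*g - 5) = g*(g - 5)*(g - 2)*(g - 1)*(g + 1)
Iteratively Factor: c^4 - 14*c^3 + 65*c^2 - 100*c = (c - 5)*(c^3 - 9*c^2 + 20*c) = (c - 5)*(c - 4)*(c^2 - 5*c) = c*(c - 5)*(c - 4)*(c - 5)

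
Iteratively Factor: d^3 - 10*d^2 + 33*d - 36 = (d - 3)*(d^2 - 7*d + 12) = (d - 3)^2*(d - 4)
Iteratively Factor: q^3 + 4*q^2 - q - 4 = (q + 4)*(q^2 - 1) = (q + 1)*(q + 4)*(q - 1)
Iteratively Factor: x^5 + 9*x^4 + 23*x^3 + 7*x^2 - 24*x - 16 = (x + 4)*(x^4 + 5*x^3 + 3*x^2 - 5*x - 4) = (x - 1)*(x + 4)*(x^3 + 6*x^2 + 9*x + 4) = (x - 1)*(x + 1)*(x + 4)*(x^2 + 5*x + 4) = (x - 1)*(x + 1)*(x + 4)^2*(x + 1)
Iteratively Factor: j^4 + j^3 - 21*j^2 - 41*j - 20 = (j + 1)*(j^3 - 21*j - 20) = (j + 1)*(j + 4)*(j^2 - 4*j - 5) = (j - 5)*(j + 1)*(j + 4)*(j + 1)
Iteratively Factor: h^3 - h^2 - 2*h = (h)*(h^2 - h - 2) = h*(h - 2)*(h + 1)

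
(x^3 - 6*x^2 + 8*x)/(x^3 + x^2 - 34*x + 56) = x/(x + 7)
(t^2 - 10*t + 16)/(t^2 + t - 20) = (t^2 - 10*t + 16)/(t^2 + t - 20)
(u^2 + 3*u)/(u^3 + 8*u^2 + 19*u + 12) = u/(u^2 + 5*u + 4)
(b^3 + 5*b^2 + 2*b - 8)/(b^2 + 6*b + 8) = b - 1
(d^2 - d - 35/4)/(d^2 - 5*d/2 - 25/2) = (d - 7/2)/(d - 5)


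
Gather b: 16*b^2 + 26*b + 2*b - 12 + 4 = 16*b^2 + 28*b - 8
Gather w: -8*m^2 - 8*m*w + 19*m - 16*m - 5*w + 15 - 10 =-8*m^2 + 3*m + w*(-8*m - 5) + 5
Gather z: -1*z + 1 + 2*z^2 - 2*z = 2*z^2 - 3*z + 1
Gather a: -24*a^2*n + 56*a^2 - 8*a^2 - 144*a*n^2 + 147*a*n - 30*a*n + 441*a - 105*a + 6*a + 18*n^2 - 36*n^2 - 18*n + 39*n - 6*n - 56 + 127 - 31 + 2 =a^2*(48 - 24*n) + a*(-144*n^2 + 117*n + 342) - 18*n^2 + 15*n + 42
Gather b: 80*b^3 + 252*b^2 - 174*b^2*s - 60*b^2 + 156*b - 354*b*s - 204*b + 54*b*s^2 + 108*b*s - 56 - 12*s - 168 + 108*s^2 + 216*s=80*b^3 + b^2*(192 - 174*s) + b*(54*s^2 - 246*s - 48) + 108*s^2 + 204*s - 224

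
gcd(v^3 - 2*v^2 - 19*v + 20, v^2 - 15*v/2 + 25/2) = v - 5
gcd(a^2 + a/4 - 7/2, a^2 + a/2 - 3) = a + 2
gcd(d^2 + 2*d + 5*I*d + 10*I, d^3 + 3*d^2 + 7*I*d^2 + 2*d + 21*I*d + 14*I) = d + 2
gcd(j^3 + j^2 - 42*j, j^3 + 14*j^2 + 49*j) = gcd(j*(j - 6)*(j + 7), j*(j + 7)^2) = j^2 + 7*j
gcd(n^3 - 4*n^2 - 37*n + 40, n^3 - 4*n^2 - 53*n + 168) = n - 8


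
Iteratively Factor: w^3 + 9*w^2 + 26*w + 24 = (w + 4)*(w^2 + 5*w + 6) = (w + 3)*(w + 4)*(w + 2)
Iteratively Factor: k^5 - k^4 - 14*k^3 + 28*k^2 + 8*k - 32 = (k + 4)*(k^4 - 5*k^3 + 6*k^2 + 4*k - 8) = (k + 1)*(k + 4)*(k^3 - 6*k^2 + 12*k - 8) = (k - 2)*(k + 1)*(k + 4)*(k^2 - 4*k + 4) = (k - 2)^2*(k + 1)*(k + 4)*(k - 2)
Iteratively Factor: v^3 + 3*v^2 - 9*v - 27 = (v - 3)*(v^2 + 6*v + 9) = (v - 3)*(v + 3)*(v + 3)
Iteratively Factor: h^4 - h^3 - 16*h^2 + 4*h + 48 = (h + 2)*(h^3 - 3*h^2 - 10*h + 24) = (h + 2)*(h + 3)*(h^2 - 6*h + 8) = (h - 4)*(h + 2)*(h + 3)*(h - 2)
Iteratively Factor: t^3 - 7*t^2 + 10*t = (t - 5)*(t^2 - 2*t) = t*(t - 5)*(t - 2)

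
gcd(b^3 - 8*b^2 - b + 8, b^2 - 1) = b^2 - 1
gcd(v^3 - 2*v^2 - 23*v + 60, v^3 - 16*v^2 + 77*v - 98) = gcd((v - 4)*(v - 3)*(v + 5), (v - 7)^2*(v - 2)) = 1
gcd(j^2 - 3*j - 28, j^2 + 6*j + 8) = j + 4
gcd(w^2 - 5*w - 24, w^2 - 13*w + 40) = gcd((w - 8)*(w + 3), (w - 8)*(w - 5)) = w - 8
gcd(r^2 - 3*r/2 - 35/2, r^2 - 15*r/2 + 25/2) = r - 5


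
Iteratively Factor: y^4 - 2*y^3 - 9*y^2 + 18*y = (y)*(y^3 - 2*y^2 - 9*y + 18) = y*(y - 2)*(y^2 - 9) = y*(y - 2)*(y + 3)*(y - 3)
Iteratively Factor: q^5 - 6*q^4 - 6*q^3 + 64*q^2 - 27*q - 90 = (q - 5)*(q^4 - q^3 - 11*q^2 + 9*q + 18) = (q - 5)*(q + 1)*(q^3 - 2*q^2 - 9*q + 18) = (q - 5)*(q - 2)*(q + 1)*(q^2 - 9) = (q - 5)*(q - 2)*(q + 1)*(q + 3)*(q - 3)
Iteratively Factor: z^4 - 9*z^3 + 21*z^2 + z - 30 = (z + 1)*(z^3 - 10*z^2 + 31*z - 30) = (z - 3)*(z + 1)*(z^2 - 7*z + 10) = (z - 3)*(z - 2)*(z + 1)*(z - 5)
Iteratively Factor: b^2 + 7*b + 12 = (b + 3)*(b + 4)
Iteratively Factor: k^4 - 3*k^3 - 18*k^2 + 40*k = (k)*(k^3 - 3*k^2 - 18*k + 40) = k*(k - 5)*(k^2 + 2*k - 8) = k*(k - 5)*(k + 4)*(k - 2)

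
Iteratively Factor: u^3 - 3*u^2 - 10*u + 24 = (u - 4)*(u^2 + u - 6) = (u - 4)*(u + 3)*(u - 2)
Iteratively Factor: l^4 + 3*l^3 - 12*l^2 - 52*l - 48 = (l + 2)*(l^3 + l^2 - 14*l - 24) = (l + 2)^2*(l^2 - l - 12) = (l + 2)^2*(l + 3)*(l - 4)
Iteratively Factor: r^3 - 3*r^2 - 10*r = (r - 5)*(r^2 + 2*r) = (r - 5)*(r + 2)*(r)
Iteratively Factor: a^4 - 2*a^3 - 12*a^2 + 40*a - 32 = (a + 4)*(a^3 - 6*a^2 + 12*a - 8) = (a - 2)*(a + 4)*(a^2 - 4*a + 4) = (a - 2)^2*(a + 4)*(a - 2)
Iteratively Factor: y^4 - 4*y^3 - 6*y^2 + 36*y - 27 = (y - 3)*(y^3 - y^2 - 9*y + 9) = (y - 3)*(y + 3)*(y^2 - 4*y + 3) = (y - 3)^2*(y + 3)*(y - 1)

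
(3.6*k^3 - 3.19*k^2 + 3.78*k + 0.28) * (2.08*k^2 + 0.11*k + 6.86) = 7.488*k^5 - 6.2392*k^4 + 32.2075*k^3 - 20.8852*k^2 + 25.9616*k + 1.9208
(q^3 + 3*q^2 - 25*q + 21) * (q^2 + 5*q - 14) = q^5 + 8*q^4 - 24*q^3 - 146*q^2 + 455*q - 294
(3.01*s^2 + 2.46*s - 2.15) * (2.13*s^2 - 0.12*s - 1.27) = 6.4113*s^4 + 4.8786*s^3 - 8.6974*s^2 - 2.8662*s + 2.7305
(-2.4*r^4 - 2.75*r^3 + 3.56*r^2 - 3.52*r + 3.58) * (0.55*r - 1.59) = -1.32*r^5 + 2.3035*r^4 + 6.3305*r^3 - 7.5964*r^2 + 7.5658*r - 5.6922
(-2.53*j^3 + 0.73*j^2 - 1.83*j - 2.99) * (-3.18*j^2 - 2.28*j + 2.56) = 8.0454*j^5 + 3.447*j^4 - 2.3218*j^3 + 15.5494*j^2 + 2.1324*j - 7.6544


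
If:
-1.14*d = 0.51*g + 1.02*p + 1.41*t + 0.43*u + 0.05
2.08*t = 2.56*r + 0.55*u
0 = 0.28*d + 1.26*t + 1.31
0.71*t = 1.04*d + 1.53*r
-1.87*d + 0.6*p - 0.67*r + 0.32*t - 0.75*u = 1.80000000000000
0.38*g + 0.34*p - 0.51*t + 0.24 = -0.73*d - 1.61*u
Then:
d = 0.53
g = -5.94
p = 4.01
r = -0.90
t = -1.16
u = -0.20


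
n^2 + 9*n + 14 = (n + 2)*(n + 7)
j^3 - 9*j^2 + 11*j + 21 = (j - 7)*(j - 3)*(j + 1)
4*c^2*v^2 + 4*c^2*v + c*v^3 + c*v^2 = v*(4*c + v)*(c*v + c)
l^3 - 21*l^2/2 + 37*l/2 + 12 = (l - 8)*(l - 3)*(l + 1/2)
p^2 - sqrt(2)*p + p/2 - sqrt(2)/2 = (p + 1/2)*(p - sqrt(2))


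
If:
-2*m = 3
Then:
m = -3/2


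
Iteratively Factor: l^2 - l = (l)*(l - 1)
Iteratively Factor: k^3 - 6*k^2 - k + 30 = (k - 5)*(k^2 - k - 6) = (k - 5)*(k + 2)*(k - 3)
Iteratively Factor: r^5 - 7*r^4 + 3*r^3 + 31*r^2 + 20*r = (r - 5)*(r^4 - 2*r^3 - 7*r^2 - 4*r) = (r - 5)*(r - 4)*(r^3 + 2*r^2 + r) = (r - 5)*(r - 4)*(r + 1)*(r^2 + r) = r*(r - 5)*(r - 4)*(r + 1)*(r + 1)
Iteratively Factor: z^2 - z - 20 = (z - 5)*(z + 4)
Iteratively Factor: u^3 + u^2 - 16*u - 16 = (u + 4)*(u^2 - 3*u - 4) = (u + 1)*(u + 4)*(u - 4)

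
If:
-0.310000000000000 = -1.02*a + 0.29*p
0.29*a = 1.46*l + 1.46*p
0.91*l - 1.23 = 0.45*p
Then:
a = 0.05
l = 0.91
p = -0.90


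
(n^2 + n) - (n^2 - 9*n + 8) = 10*n - 8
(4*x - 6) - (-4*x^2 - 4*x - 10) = 4*x^2 + 8*x + 4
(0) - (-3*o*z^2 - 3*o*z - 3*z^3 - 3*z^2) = 3*o*z^2 + 3*o*z + 3*z^3 + 3*z^2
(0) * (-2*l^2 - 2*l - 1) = 0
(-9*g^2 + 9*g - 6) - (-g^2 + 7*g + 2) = -8*g^2 + 2*g - 8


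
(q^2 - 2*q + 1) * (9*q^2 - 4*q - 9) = 9*q^4 - 22*q^3 + 8*q^2 + 14*q - 9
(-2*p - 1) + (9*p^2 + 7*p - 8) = 9*p^2 + 5*p - 9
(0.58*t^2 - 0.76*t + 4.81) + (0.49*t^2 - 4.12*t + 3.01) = 1.07*t^2 - 4.88*t + 7.82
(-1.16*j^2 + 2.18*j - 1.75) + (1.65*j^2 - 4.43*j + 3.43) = 0.49*j^2 - 2.25*j + 1.68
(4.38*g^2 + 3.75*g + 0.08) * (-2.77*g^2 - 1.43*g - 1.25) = -12.1326*g^4 - 16.6509*g^3 - 11.0591*g^2 - 4.8019*g - 0.1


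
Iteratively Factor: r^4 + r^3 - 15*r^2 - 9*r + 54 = (r + 3)*(r^3 - 2*r^2 - 9*r + 18) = (r - 3)*(r + 3)*(r^2 + r - 6) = (r - 3)*(r - 2)*(r + 3)*(r + 3)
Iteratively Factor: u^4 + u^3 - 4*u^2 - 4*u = (u + 2)*(u^3 - u^2 - 2*u) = (u - 2)*(u + 2)*(u^2 + u) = u*(u - 2)*(u + 2)*(u + 1)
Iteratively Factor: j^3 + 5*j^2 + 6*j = (j + 3)*(j^2 + 2*j) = j*(j + 3)*(j + 2)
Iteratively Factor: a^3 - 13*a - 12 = (a + 1)*(a^2 - a - 12) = (a - 4)*(a + 1)*(a + 3)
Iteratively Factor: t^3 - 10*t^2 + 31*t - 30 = (t - 3)*(t^2 - 7*t + 10) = (t - 3)*(t - 2)*(t - 5)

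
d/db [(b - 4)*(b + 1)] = 2*b - 3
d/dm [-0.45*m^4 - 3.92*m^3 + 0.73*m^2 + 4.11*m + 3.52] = -1.8*m^3 - 11.76*m^2 + 1.46*m + 4.11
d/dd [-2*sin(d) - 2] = -2*cos(d)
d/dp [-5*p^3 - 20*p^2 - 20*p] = -15*p^2 - 40*p - 20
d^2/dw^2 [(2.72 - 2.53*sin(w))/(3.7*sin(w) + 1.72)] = (-53.33772*sin(w)^2 + 24.794832*sin(w) + 106.67544)/(50.653*sin(w)^3 + 70.6404*sin(w)^2 + 32.83824*sin(w) + 5.088448)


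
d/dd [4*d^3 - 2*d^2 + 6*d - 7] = 12*d^2 - 4*d + 6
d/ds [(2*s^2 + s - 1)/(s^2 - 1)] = -1/(s^2 - 2*s + 1)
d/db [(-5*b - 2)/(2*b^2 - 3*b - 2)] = 2*(5*b^2 + 4*b + 2)/(4*b^4 - 12*b^3 + b^2 + 12*b + 4)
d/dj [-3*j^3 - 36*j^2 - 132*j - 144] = -9*j^2 - 72*j - 132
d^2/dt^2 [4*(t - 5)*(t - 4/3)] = 8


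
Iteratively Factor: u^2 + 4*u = (u)*(u + 4)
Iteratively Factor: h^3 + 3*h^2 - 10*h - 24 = (h + 2)*(h^2 + h - 12) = (h - 3)*(h + 2)*(h + 4)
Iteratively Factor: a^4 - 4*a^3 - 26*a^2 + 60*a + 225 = (a - 5)*(a^3 + a^2 - 21*a - 45) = (a - 5)^2*(a^2 + 6*a + 9) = (a - 5)^2*(a + 3)*(a + 3)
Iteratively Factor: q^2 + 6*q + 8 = (q + 2)*(q + 4)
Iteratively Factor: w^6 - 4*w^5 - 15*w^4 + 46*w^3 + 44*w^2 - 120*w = (w)*(w^5 - 4*w^4 - 15*w^3 + 46*w^2 + 44*w - 120) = w*(w - 5)*(w^4 + w^3 - 10*w^2 - 4*w + 24) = w*(w - 5)*(w - 2)*(w^3 + 3*w^2 - 4*w - 12) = w*(w - 5)*(w - 2)^2*(w^2 + 5*w + 6) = w*(w - 5)*(w - 2)^2*(w + 2)*(w + 3)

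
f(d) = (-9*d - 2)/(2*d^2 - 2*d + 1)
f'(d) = (2 - 4*d)*(-9*d - 2)/(2*d^2 - 2*d + 1)^2 - 9/(2*d^2 - 2*d + 1) = (18*d^2 + 8*d - 13)/(4*d^4 - 8*d^3 + 8*d^2 - 4*d + 1)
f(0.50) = -13.00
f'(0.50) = -18.00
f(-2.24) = 1.17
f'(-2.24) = 0.25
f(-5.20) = 0.68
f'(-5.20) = 0.10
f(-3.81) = 0.86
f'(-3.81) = 0.15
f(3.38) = -1.90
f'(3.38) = 0.75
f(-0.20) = -0.14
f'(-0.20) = -6.34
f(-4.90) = 0.72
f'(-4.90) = 0.11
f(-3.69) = 0.88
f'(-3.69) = 0.16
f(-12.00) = 0.34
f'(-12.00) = 0.03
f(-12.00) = 0.34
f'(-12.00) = 0.03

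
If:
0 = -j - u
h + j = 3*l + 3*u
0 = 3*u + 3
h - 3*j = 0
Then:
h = 3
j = 1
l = 7/3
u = -1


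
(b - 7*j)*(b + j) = b^2 - 6*b*j - 7*j^2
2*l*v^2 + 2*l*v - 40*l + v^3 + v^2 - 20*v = (2*l + v)*(v - 4)*(v + 5)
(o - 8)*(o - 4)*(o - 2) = o^3 - 14*o^2 + 56*o - 64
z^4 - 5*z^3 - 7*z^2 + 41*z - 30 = (z - 5)*(z - 2)*(z - 1)*(z + 3)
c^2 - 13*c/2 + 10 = (c - 4)*(c - 5/2)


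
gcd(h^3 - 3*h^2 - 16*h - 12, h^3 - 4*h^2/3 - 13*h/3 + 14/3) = h + 2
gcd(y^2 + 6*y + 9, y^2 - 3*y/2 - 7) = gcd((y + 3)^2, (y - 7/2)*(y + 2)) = 1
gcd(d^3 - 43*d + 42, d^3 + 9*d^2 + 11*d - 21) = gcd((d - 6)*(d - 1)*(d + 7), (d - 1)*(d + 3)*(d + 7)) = d^2 + 6*d - 7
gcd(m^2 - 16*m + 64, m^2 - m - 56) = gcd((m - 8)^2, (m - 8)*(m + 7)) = m - 8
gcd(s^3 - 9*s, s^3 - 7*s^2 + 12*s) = s^2 - 3*s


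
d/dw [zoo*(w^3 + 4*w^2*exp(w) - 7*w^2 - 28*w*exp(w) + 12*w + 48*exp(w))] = zoo*(w^2*exp(w) + w^2 + w*exp(w) + w + exp(w) + 1)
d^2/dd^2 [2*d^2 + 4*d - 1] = 4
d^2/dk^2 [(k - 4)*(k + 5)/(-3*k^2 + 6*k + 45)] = 2*(-3*k^3 + 15*k^2 - 165*k + 185)/(3*(k^6 - 6*k^5 - 33*k^4 + 172*k^3 + 495*k^2 - 1350*k - 3375))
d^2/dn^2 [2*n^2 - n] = 4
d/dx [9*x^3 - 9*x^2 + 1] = 9*x*(3*x - 2)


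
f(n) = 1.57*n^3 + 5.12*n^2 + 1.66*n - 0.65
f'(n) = 4.71*n^2 + 10.24*n + 1.66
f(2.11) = 40.40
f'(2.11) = 44.24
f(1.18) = 11.02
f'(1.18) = 20.30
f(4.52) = 256.44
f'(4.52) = 144.17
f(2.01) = 36.12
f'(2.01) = 41.27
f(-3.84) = -20.43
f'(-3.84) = 31.79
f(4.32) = 228.65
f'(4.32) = 133.80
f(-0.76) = 0.36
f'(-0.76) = -3.40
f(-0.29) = -0.74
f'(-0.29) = -0.91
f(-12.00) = -1996.25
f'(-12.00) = 557.02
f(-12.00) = -1996.25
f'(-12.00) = 557.02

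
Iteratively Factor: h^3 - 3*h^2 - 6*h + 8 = (h - 4)*(h^2 + h - 2) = (h - 4)*(h - 1)*(h + 2)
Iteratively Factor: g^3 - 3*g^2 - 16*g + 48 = (g + 4)*(g^2 - 7*g + 12) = (g - 3)*(g + 4)*(g - 4)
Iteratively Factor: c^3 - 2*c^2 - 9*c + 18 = (c - 3)*(c^2 + c - 6) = (c - 3)*(c - 2)*(c + 3)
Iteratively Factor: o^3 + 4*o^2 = (o + 4)*(o^2) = o*(o + 4)*(o)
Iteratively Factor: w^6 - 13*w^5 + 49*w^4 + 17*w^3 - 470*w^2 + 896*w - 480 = (w - 2)*(w^5 - 11*w^4 + 27*w^3 + 71*w^2 - 328*w + 240) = (w - 4)*(w - 2)*(w^4 - 7*w^3 - w^2 + 67*w - 60) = (w - 4)*(w - 2)*(w + 3)*(w^3 - 10*w^2 + 29*w - 20) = (w - 4)*(w - 2)*(w - 1)*(w + 3)*(w^2 - 9*w + 20) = (w - 4)^2*(w - 2)*(w - 1)*(w + 3)*(w - 5)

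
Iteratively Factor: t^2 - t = (t - 1)*(t)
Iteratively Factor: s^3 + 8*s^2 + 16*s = (s + 4)*(s^2 + 4*s) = s*(s + 4)*(s + 4)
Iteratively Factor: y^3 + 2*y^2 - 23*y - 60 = (y + 4)*(y^2 - 2*y - 15) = (y + 3)*(y + 4)*(y - 5)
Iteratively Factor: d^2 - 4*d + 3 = (d - 1)*(d - 3)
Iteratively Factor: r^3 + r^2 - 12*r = (r - 3)*(r^2 + 4*r) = r*(r - 3)*(r + 4)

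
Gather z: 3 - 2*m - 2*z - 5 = -2*m - 2*z - 2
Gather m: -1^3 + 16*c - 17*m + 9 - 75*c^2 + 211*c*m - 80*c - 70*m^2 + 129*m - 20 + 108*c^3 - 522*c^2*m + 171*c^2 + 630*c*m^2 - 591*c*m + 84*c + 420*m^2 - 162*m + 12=108*c^3 + 96*c^2 + 20*c + m^2*(630*c + 350) + m*(-522*c^2 - 380*c - 50)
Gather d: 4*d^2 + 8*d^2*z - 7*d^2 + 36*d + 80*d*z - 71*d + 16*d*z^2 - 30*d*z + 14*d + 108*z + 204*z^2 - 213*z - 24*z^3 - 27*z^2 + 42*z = d^2*(8*z - 3) + d*(16*z^2 + 50*z - 21) - 24*z^3 + 177*z^2 - 63*z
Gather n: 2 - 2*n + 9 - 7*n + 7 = 18 - 9*n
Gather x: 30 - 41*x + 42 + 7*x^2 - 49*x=7*x^2 - 90*x + 72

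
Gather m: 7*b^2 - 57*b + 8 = 7*b^2 - 57*b + 8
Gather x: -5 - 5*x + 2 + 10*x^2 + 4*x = 10*x^2 - x - 3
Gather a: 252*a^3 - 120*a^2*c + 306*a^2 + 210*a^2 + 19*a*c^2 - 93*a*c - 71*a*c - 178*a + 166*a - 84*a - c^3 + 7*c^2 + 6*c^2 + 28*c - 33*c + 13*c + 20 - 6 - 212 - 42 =252*a^3 + a^2*(516 - 120*c) + a*(19*c^2 - 164*c - 96) - c^3 + 13*c^2 + 8*c - 240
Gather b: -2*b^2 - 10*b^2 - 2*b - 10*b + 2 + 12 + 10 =-12*b^2 - 12*b + 24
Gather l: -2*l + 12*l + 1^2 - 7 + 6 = 10*l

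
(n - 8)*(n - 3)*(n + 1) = n^3 - 10*n^2 + 13*n + 24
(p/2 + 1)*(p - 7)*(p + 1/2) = p^3/2 - 9*p^2/4 - 33*p/4 - 7/2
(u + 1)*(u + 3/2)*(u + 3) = u^3 + 11*u^2/2 + 9*u + 9/2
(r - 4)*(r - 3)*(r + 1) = r^3 - 6*r^2 + 5*r + 12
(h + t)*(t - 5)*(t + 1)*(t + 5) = h*t^3 + h*t^2 - 25*h*t - 25*h + t^4 + t^3 - 25*t^2 - 25*t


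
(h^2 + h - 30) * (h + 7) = h^3 + 8*h^2 - 23*h - 210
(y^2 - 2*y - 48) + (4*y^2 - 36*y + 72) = 5*y^2 - 38*y + 24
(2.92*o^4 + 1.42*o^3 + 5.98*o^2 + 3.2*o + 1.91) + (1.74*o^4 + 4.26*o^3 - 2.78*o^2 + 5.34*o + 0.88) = 4.66*o^4 + 5.68*o^3 + 3.2*o^2 + 8.54*o + 2.79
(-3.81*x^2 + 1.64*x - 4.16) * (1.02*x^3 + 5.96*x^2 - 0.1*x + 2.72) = -3.8862*x^5 - 21.0348*x^4 + 5.9122*x^3 - 35.3208*x^2 + 4.8768*x - 11.3152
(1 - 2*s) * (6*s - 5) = -12*s^2 + 16*s - 5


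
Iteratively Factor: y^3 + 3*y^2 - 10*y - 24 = (y - 3)*(y^2 + 6*y + 8) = (y - 3)*(y + 2)*(y + 4)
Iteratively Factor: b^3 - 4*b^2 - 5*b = (b + 1)*(b^2 - 5*b) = (b - 5)*(b + 1)*(b)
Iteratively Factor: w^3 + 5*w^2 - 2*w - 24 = (w + 3)*(w^2 + 2*w - 8) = (w - 2)*(w + 3)*(w + 4)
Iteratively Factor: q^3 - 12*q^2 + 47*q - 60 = (q - 4)*(q^2 - 8*q + 15) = (q - 4)*(q - 3)*(q - 5)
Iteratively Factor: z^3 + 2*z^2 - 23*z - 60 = (z - 5)*(z^2 + 7*z + 12) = (z - 5)*(z + 4)*(z + 3)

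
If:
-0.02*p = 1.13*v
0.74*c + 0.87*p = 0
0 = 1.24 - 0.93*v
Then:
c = 88.57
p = -75.33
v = 1.33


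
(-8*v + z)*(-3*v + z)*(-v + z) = -24*v^3 + 35*v^2*z - 12*v*z^2 + z^3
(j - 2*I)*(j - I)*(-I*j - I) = -I*j^3 - 3*j^2 - I*j^2 - 3*j + 2*I*j + 2*I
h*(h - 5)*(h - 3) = h^3 - 8*h^2 + 15*h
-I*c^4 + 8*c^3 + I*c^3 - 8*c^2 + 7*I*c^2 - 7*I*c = c*(c - 1)*(c + 7*I)*(-I*c + 1)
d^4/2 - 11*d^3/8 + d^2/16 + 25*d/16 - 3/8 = (d/2 + 1/2)*(d - 2)*(d - 3/2)*(d - 1/4)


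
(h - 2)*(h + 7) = h^2 + 5*h - 14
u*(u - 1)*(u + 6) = u^3 + 5*u^2 - 6*u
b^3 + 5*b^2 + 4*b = b*(b + 1)*(b + 4)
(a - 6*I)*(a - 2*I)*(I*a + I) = I*a^3 + 8*a^2 + I*a^2 + 8*a - 12*I*a - 12*I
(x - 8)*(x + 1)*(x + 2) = x^3 - 5*x^2 - 22*x - 16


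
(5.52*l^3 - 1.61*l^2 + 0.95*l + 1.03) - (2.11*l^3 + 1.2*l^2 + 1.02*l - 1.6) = 3.41*l^3 - 2.81*l^2 - 0.0700000000000001*l + 2.63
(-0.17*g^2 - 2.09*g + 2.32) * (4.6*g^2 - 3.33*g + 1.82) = -0.782*g^4 - 9.0479*g^3 + 17.3223*g^2 - 11.5294*g + 4.2224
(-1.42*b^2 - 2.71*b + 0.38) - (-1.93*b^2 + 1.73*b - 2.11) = 0.51*b^2 - 4.44*b + 2.49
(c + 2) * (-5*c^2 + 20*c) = -5*c^3 + 10*c^2 + 40*c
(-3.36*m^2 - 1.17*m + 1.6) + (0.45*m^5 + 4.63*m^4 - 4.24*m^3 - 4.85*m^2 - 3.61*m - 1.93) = 0.45*m^5 + 4.63*m^4 - 4.24*m^3 - 8.21*m^2 - 4.78*m - 0.33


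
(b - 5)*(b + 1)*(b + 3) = b^3 - b^2 - 17*b - 15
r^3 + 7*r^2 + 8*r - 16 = (r - 1)*(r + 4)^2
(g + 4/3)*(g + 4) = g^2 + 16*g/3 + 16/3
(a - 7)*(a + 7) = a^2 - 49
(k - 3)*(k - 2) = k^2 - 5*k + 6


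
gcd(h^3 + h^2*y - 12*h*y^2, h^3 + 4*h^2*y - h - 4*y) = h + 4*y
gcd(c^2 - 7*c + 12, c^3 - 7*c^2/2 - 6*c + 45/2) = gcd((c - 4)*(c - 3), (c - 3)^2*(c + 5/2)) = c - 3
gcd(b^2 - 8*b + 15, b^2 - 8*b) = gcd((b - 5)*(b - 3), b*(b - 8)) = 1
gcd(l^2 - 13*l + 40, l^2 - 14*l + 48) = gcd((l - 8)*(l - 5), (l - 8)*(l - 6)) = l - 8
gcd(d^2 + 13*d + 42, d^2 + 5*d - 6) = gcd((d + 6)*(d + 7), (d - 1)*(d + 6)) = d + 6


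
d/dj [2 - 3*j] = -3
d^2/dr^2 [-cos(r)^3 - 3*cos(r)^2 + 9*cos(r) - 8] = -33*cos(r)/4 + 6*cos(2*r) + 9*cos(3*r)/4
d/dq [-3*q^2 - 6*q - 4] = -6*q - 6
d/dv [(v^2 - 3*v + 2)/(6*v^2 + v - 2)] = (19*v^2 - 28*v + 4)/(36*v^4 + 12*v^3 - 23*v^2 - 4*v + 4)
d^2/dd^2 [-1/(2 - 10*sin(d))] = 5*(-5*sin(d)^2 - sin(d) + 10)/(2*(5*sin(d) - 1)^3)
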